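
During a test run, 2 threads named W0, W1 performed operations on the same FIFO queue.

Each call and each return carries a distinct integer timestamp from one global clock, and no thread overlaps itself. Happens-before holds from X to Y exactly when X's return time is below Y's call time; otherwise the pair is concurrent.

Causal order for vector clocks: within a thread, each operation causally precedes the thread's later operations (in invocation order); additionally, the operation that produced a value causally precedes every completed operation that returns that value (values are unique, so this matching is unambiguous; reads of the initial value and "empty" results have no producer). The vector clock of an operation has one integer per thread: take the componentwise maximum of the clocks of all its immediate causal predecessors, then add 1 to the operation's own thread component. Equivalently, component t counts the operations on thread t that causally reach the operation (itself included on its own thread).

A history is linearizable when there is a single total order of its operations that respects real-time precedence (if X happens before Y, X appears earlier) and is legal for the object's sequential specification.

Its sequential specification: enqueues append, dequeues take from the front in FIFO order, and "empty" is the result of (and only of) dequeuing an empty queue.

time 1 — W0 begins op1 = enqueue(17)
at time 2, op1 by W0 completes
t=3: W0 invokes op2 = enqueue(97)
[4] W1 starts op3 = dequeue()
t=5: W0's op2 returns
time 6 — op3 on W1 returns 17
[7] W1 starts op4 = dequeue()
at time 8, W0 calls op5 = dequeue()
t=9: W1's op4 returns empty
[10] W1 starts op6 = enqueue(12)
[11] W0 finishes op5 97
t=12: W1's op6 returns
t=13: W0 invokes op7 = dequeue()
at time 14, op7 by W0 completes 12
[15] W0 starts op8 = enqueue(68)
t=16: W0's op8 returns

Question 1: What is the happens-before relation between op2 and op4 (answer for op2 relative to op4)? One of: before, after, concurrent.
Answer: before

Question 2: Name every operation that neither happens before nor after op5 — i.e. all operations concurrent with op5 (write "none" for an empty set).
Answer: op4, op6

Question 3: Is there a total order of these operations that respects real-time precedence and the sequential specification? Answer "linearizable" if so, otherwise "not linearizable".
linearizable

witness order: op1, op2, op3, op5, op4, op6, op7, op8
after step 1 (op1 enqueue(17)): queue <17>
after step 2 (op2 enqueue(97)): queue <17,97>
after step 3 (op3 dequeue() → 17): queue <97>
after step 4 (op5 dequeue() → 97): queue <>
after step 5 (op4 dequeue() → empty): queue <>
after step 6 (op6 enqueue(12)): queue <12>
after step 7 (op7 dequeue() → 12): queue <>
after step 8 (op8 enqueue(68)): queue <68>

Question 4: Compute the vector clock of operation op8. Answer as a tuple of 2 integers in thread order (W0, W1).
Answer: (5, 3)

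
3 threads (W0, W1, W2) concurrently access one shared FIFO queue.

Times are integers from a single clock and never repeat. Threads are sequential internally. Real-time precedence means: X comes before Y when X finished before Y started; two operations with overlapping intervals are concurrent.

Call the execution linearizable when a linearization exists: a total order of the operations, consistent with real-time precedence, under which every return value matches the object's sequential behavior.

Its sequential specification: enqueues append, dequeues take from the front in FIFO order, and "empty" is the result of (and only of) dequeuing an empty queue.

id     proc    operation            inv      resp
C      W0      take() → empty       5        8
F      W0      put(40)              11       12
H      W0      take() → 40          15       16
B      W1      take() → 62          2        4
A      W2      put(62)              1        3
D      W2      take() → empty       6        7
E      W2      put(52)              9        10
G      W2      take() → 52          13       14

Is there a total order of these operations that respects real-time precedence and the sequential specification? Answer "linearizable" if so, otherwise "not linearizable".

linearizable

one valid linearization: A, B, C, D, E, F, G, H
1. A put(62), leaving queue <62>
2. B take() → 62, leaving queue <>
3. C take() → empty, leaving queue <>
4. D take() → empty, leaving queue <>
5. E put(52), leaving queue <52>
6. F put(40), leaving queue <52,40>
7. G take() → 52, leaving queue <40>
8. H take() → 40, leaving queue <>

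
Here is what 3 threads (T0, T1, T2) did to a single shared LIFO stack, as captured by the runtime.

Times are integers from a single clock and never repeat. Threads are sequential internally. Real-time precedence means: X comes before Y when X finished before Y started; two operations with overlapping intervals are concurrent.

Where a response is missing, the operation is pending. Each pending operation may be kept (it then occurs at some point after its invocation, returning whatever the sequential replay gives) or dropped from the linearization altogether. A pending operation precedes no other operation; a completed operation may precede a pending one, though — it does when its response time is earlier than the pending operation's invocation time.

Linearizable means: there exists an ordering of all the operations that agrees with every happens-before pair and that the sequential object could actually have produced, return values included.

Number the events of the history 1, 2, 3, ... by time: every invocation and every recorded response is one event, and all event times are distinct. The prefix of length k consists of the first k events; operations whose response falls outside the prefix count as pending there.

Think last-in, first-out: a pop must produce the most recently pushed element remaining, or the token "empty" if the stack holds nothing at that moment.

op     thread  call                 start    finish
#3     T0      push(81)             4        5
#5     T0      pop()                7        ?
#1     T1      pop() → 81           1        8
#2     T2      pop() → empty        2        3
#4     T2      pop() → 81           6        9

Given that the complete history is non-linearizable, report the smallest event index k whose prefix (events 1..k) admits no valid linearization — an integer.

events 1..8 are linearizable; a witness order is #2, #3, #1:
after step 1 (#2 pop() → empty): stack <>
after step 2 (#3 push(81)): stack <81>
after step 3 (#1 pop() → 81): stack <>
once event 9 joins (#4's response, time 9), exhaustive search finds no witness
no escape via the 1 pending operation (#5): every completion choice fails
e.g. #1, #2, #3, #4 (pending dropped): illegal at step 1, since #1 pop() → 81 cannot apply there
e.g. #2, #1, #3, #4 (pending dropped): illegal at step 2, since #1 pop() → 81 cannot apply there

9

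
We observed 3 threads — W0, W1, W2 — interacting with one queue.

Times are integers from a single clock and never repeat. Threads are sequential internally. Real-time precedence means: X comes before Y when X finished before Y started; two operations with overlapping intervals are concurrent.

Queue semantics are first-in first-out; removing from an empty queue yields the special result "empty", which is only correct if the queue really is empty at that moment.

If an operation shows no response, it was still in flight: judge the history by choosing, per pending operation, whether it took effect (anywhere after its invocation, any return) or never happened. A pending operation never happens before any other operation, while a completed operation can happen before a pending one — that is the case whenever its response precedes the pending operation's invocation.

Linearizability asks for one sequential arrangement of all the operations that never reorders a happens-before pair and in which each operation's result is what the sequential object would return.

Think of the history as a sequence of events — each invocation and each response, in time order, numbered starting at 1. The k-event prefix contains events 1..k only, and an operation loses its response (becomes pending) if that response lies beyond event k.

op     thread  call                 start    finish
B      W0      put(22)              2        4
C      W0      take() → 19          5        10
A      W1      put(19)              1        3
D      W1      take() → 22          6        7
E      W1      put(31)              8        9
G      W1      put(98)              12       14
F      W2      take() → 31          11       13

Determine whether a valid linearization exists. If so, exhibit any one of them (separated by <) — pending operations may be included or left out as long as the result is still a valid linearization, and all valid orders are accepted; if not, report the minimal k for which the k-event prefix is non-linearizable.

step 1: A put(19) — queue <19>
step 2: B put(22) — queue <19,22>
step 3: C take() → 19 — queue <22>
step 4: D take() → 22 — queue <>
step 5: E put(31) — queue <31>
step 6: F take() → 31 — queue <>
step 7: G put(98) — queue <98>

linearizable — witness: A < B < C < D < E < F < G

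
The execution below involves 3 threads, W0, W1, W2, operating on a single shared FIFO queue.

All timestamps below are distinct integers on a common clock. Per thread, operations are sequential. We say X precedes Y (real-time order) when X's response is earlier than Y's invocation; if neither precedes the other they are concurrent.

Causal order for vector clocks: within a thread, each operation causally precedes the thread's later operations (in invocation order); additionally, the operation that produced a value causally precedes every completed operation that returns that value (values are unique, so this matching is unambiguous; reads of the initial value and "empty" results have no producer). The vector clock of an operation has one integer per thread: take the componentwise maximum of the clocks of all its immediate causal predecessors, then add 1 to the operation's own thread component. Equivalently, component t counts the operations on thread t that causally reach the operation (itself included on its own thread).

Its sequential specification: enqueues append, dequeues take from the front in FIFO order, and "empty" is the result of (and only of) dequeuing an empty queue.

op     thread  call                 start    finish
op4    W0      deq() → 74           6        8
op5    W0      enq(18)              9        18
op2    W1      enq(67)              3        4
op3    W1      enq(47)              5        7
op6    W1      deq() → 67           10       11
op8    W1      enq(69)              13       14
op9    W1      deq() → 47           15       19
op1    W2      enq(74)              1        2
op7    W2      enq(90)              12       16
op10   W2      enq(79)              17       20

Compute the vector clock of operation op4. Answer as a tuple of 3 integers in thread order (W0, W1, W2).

(1, 0, 1)

op1, invoked 1, has no incoming edges; only W2's bump applies → (0, 0, 1)
op2, invoked 3, has no incoming edges; only W1's bump applies → (0, 1, 0)
VC(op7, invoked at 12): max of VC(op1)=(0, 0, 1), then +1 on thread W2 → (0, 0, 2)
VC(op3, invoked at 5): max of VC(op2)=(0, 1, 0), then +1 on thread W1 → (0, 2, 0)
VC(op4, invoked at 6): max of VC(op1)=(0, 0, 1), then +1 on thread W0 → (1, 0, 1)
VC(op10, invoked at 17): max of VC(op7)=(0, 0, 2), then +1 on thread W2 → (0, 0, 3)
VC(op6, invoked at 10): max of VC(op2)=(0, 1, 0), VC(op3)=(0, 2, 0), then +1 on thread W1 → (0, 3, 0)
VC(op5, invoked at 9): max of VC(op4)=(1, 0, 1), then +1 on thread W0 → (2, 0, 1)
VC(op8, invoked at 13): max of VC(op6)=(0, 3, 0), then +1 on thread W1 → (0, 4, 0)
VC(op9, invoked at 15): max of VC(op3)=(0, 2, 0), VC(op8)=(0, 4, 0), then +1 on thread W1 → (0, 5, 0)
target: VC(op4) = (1, 0, 1)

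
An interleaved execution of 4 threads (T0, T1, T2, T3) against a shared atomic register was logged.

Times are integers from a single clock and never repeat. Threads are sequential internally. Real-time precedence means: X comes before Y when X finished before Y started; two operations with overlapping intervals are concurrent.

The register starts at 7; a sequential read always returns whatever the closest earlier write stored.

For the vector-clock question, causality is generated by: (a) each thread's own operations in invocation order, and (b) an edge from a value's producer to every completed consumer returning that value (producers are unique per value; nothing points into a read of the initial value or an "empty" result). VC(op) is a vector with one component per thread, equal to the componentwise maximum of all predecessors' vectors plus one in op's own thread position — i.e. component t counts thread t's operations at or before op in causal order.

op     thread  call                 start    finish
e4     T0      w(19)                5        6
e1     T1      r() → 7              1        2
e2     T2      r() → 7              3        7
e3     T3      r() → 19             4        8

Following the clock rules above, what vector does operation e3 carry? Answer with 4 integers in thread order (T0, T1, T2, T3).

(1, 0, 0, 1)

invoked at 3, e2 has no predecessors; its own T2 bump gives (0, 0, 1, 0)
invoked at 1, e1 has no predecessors; its own T1 bump gives (0, 1, 0, 0)
invoked at 5, e4 has no predecessors; its own T0 bump gives (1, 0, 0, 0)
invoked at 4, e3 merges VC(e4)=(1, 0, 0, 0) and bumps T3's slot → (1, 0, 0, 1)
target: VC(e3) = (1, 0, 0, 1)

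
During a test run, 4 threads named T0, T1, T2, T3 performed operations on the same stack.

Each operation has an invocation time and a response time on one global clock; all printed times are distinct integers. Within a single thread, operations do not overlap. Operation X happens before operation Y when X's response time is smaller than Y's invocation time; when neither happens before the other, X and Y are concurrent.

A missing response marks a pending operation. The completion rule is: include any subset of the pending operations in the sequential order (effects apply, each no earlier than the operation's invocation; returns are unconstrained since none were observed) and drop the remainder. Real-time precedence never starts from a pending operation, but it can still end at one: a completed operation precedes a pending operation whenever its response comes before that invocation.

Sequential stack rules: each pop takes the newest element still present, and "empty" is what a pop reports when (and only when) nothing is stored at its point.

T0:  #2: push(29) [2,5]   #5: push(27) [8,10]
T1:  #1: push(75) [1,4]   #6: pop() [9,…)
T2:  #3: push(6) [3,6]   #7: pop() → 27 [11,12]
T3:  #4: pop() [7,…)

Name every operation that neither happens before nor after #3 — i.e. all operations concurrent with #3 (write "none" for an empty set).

#1, #2

#3 runs from 3 to 6; window-overlapping ops are concurrent
#1 [1,4]: concurrent
#2 [2,5]: concurrent
#4 [7,…): after
#5 [8,10]: after
#6 [9,…): after
#7 [11,12]: after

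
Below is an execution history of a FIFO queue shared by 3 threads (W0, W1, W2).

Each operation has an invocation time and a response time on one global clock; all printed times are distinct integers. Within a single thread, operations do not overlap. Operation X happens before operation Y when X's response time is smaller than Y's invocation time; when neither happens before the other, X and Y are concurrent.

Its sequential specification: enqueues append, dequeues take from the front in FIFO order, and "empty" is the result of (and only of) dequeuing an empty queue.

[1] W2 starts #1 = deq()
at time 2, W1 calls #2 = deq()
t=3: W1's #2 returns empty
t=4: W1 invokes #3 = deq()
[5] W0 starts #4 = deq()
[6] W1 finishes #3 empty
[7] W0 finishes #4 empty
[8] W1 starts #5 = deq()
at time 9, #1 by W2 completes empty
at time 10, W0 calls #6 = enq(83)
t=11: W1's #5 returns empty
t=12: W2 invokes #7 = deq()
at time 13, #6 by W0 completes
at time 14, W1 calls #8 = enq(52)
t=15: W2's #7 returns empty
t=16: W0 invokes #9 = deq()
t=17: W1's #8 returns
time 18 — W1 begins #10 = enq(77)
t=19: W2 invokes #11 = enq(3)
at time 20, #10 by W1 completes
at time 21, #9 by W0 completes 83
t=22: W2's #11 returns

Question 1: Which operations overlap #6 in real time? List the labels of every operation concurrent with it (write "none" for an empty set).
overlap test against #6 [10,13]: concurrent iff the interval meets 10..13
#1 [1,9]: before
#2 [2,3]: before
#3 [4,6]: before
#4 [5,7]: before
#5 [8,11]: concurrent
#7 [12,15]: concurrent
#8 [14,17]: after
#9 [16,21]: after
#10 [18,20]: after
#11 [19,22]: after

#5, #7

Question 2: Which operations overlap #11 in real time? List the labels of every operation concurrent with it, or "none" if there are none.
#11 spans [19,22]: anything still running between times 19 and 22 counts as concurrent
#1 [1,9]: before
#2 [2,3]: before
#3 [4,6]: before
#4 [5,7]: before
#5 [8,11]: before
#6 [10,13]: before
#7 [12,15]: before
#8 [14,17]: before
#9 [16,21]: concurrent
#10 [18,20]: concurrent

#10, #9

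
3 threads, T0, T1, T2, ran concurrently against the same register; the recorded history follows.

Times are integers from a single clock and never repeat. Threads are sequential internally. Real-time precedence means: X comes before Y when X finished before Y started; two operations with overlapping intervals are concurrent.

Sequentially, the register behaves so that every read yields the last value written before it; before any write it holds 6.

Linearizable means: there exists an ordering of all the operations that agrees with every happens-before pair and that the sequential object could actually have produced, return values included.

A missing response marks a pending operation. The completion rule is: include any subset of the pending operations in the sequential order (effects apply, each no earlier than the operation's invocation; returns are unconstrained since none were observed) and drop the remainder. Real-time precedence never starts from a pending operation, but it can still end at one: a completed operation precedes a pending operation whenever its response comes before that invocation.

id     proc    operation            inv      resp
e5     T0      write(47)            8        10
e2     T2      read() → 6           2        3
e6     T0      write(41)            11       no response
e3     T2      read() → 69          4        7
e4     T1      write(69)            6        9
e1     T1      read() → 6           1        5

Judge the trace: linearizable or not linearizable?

linearizable

one valid linearization: e1, e2, e4, e3, e5
after step 1 (e1 read() → 6): value 6
after step 2 (e2 read() → 6): value 6
after step 3 (e4 write(69)): value 69
after step 4 (e3 read() → 69): value 69
after step 5 (e5 write(47)): value 47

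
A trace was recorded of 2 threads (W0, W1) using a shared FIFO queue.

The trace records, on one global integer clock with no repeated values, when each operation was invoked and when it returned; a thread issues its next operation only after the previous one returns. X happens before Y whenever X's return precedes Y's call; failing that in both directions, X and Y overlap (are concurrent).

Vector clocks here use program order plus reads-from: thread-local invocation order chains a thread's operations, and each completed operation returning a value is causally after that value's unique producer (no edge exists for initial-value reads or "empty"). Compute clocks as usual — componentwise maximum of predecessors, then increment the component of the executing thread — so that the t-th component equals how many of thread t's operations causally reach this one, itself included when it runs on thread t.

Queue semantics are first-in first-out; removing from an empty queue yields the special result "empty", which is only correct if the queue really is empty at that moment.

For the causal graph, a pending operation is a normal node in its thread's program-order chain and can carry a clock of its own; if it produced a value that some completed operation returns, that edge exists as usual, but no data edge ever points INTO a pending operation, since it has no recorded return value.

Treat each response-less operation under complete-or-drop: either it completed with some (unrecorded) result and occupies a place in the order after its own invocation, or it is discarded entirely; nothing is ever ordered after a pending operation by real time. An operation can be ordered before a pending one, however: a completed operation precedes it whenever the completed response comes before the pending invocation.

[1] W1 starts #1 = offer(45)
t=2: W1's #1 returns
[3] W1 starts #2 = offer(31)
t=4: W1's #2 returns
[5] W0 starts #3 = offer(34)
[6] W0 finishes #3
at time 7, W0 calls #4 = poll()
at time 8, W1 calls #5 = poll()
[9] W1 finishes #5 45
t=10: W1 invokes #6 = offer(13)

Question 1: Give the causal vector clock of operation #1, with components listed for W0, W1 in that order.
Answer: (0, 1)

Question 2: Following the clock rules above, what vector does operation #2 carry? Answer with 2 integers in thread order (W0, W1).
Answer: (0, 2)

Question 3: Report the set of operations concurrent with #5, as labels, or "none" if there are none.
Answer: #4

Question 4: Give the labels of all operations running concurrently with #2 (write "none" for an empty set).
Answer: none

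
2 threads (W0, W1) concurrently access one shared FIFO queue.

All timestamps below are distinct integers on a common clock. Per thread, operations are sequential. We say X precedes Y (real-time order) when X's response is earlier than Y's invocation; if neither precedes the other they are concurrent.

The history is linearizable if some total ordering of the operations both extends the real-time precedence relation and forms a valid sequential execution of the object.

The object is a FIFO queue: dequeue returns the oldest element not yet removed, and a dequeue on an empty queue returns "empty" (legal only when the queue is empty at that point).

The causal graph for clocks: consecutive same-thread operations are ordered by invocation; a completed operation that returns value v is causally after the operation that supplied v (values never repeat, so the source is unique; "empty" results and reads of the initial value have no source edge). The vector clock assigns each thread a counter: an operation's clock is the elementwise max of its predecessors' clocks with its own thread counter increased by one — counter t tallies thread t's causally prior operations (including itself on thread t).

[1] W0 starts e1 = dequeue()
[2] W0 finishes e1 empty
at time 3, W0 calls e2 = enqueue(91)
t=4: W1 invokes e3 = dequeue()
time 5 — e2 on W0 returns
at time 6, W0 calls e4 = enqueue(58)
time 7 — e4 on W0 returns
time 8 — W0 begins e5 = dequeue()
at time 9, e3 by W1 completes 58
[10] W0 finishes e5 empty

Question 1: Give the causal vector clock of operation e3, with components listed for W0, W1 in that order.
Answer: (3, 1)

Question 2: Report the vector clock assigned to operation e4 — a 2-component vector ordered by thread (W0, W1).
Answer: (3, 0)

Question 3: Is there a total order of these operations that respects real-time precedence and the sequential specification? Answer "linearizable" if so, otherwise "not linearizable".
cut after 9 events: linearizable; cut after 10 events (e5 responds, time 10): not linearizable
the 5 completed operations admit 4 real-time orders; each fails the FIFO queue replay
one such order, e1, e2, e3, e4, e5, breaks at step 3 where e3 dequeue() → 58 is illegal
one such order, e1, e2, e4, e3, e5, breaks at step 4 where e3 dequeue() → 58 is illegal

not linearizable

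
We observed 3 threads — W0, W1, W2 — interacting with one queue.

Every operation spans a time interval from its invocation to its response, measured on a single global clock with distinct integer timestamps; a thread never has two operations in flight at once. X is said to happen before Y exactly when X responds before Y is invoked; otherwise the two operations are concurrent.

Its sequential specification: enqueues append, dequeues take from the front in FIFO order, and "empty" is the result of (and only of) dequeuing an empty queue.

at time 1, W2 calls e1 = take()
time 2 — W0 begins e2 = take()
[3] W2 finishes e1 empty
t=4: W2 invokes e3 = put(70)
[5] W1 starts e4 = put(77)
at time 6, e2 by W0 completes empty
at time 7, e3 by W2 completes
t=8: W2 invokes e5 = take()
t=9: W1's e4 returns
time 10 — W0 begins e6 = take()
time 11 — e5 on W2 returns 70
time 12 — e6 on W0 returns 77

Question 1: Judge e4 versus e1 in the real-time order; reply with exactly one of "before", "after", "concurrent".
Answer: after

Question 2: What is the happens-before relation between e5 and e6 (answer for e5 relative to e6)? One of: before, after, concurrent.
Answer: concurrent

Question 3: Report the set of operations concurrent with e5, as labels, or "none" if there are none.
Answer: e4, e6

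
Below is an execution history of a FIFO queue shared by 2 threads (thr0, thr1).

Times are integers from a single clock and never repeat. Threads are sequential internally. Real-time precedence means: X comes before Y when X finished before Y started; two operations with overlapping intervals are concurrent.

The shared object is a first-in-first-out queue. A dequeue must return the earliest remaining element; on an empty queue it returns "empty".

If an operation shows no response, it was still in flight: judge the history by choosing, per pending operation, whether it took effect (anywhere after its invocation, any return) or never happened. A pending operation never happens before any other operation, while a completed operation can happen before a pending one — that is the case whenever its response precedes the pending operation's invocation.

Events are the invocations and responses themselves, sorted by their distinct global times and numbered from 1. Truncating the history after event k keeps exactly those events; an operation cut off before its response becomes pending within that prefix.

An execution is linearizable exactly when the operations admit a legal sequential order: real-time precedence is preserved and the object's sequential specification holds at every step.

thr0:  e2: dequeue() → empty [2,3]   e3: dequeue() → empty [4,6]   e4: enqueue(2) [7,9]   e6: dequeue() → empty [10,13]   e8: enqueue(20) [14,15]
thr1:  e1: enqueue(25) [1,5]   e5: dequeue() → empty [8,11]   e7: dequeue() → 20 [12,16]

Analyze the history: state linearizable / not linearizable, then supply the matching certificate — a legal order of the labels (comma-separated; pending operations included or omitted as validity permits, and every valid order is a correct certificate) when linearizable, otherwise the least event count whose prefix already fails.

through event 10 a valid linearization exists; event 11 (e5 responding at time 11) ends that
real-time-consistent orders of the 5 completed operations: 6 — all fail the FIFO queue replay
include/drop combinations of the 1 pending operation (e6) were all tried; none helps
sample order e1, e2, e3, e4, e5 (pending dropped) stalls at step 2 — e2 dequeue() → empty has no legal effect
sample order e1, e2, e3, e5, e4 (pending dropped) stalls at step 2 — e2 dequeue() → empty has no legal effect

not linearizable — minimal violating prefix: 11 events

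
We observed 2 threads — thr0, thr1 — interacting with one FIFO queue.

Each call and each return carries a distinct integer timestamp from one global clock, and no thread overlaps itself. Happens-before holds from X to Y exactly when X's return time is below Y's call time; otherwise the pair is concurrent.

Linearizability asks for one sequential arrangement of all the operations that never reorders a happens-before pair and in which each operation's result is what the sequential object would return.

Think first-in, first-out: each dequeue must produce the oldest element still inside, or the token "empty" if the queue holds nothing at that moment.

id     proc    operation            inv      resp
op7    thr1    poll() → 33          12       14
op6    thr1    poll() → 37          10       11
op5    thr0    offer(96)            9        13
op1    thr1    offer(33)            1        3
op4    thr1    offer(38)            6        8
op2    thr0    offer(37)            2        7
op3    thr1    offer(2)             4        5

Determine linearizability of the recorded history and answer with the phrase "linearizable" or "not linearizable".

linearizable

one valid linearization: op2, op1, op3, op4, op5, op6, op7
1. op2 offer(37), leaving queue <37>
2. op1 offer(33), leaving queue <37,33>
3. op3 offer(2), leaving queue <37,33,2>
4. op4 offer(38), leaving queue <37,33,2,38>
5. op5 offer(96), leaving queue <37,33,2,38,96>
6. op6 poll() → 37, leaving queue <33,2,38,96>
7. op7 poll() → 33, leaving queue <2,38,96>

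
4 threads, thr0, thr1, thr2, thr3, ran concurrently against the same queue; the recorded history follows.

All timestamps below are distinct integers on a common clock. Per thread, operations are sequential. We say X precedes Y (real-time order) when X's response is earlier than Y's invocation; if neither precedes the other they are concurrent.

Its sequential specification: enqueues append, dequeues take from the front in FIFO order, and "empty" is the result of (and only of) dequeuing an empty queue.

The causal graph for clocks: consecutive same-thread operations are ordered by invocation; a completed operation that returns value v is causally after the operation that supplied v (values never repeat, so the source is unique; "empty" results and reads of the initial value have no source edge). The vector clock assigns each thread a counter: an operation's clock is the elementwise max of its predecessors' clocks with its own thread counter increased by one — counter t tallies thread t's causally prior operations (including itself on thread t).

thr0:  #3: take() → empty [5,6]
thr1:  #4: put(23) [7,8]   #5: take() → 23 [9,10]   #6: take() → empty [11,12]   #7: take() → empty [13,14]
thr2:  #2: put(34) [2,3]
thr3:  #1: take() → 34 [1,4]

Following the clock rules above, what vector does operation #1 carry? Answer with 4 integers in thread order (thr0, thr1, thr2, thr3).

no predecessors for #2 (invoked 2): thr2 increments from zero → (0, 0, 1, 0)
no predecessors for #4 (invoked 7): thr1 increments from zero → (0, 1, 0, 0)
no predecessors for #3 (invoked 5): thr0 increments from zero → (1, 0, 0, 0)
invoked at 1, #1 merges VC(#2)=(0, 0, 1, 0) and bumps thr3's slot → (0, 0, 1, 1)
invoked at 9, #5 merges VC(#4)=(0, 1, 0, 0) and bumps thr1's slot → (0, 2, 0, 0)
invoked at 11, #6 merges VC(#5)=(0, 2, 0, 0) and bumps thr1's slot → (0, 3, 0, 0)
invoked at 13, #7 merges VC(#6)=(0, 3, 0, 0) and bumps thr1's slot → (0, 4, 0, 0)
target: VC(#1) = (0, 0, 1, 1)

(0, 0, 1, 1)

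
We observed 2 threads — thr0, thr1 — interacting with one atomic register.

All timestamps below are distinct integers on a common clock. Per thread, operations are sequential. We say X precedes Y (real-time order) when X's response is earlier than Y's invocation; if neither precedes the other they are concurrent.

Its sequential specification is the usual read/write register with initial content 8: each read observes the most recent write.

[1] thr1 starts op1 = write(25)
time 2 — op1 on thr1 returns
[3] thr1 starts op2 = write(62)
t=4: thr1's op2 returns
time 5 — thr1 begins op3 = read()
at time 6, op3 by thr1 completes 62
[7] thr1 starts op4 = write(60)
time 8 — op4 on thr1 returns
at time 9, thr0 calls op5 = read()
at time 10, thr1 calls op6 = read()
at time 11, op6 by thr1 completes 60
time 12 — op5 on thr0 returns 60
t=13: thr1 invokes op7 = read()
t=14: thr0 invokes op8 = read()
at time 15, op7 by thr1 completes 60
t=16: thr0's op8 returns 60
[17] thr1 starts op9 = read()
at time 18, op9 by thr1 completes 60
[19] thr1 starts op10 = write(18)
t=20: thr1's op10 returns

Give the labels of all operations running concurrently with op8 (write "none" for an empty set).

op7

op8 spans [14,16]; an op avoiding the whole window 14..16 is ordered, any other is concurrent
op1 [1,2]: before
op2 [3,4]: before
op3 [5,6]: before
op4 [7,8]: before
op5 [9,12]: before
op6 [10,11]: before
op7 [13,15]: concurrent
op9 [17,18]: after
op10 [19,20]: after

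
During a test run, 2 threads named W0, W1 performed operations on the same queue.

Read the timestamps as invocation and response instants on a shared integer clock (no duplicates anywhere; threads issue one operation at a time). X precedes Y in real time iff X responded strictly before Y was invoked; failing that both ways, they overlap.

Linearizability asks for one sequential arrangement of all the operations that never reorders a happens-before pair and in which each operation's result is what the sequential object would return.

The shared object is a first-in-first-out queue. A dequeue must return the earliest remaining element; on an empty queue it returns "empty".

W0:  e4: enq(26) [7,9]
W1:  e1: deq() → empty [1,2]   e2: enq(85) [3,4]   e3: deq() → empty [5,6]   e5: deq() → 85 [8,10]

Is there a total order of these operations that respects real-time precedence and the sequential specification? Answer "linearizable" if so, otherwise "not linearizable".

cut after 5 events: linearizable; cut after 6 events (e3 responds, time 6): not linearizable
exactly one order of the 3 completed ops respects real time; the queue replay fails
e.g. e1, e2, e3: illegal at step 3, since e3 deq() → empty cannot apply there

not linearizable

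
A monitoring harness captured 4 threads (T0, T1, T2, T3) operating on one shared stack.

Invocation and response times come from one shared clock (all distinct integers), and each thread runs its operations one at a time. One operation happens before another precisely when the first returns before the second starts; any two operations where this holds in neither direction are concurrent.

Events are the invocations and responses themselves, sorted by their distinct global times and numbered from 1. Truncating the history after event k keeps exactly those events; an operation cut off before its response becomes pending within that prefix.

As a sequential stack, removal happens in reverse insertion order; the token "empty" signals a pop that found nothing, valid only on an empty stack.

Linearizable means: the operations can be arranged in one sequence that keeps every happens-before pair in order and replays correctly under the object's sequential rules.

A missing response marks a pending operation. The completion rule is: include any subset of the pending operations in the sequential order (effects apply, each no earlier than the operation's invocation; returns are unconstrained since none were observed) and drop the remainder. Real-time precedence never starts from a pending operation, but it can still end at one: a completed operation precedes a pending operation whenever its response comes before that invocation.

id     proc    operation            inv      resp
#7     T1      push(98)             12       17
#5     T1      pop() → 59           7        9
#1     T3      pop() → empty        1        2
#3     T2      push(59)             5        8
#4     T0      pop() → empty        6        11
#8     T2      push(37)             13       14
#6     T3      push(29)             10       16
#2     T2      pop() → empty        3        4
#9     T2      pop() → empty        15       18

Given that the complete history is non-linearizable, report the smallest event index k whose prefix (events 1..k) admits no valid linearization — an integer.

one valid order for events 1..17 is #1, #2, #3, #5, #4, #6, #7, #8:
step 1: #1 pop() → empty — stack <>
step 2: #2 pop() → empty — stack <>
step 3: #3 push(59) — stack <59>
step 4: #5 pop() → 59 — stack <>
step 5: #4 pop() → empty — stack <>
step 6: #6 push(29) — stack <29>
step 7: #7 push(98) — stack <29,98>
step 8: #8 push(37) — stack <29,98,37>
event 18 — #9's response, time 18 — after it, nothing linearizes
sample order #1, #2, #3, #4, #5, #6, #7, #8, #9 stalls at step 4 — #4 pop() → empty has no legal effect
sample order #1, #2, #3, #4, #5, #6, #8, #7, #9 stalls at step 4 — #4 pop() → empty has no legal effect

18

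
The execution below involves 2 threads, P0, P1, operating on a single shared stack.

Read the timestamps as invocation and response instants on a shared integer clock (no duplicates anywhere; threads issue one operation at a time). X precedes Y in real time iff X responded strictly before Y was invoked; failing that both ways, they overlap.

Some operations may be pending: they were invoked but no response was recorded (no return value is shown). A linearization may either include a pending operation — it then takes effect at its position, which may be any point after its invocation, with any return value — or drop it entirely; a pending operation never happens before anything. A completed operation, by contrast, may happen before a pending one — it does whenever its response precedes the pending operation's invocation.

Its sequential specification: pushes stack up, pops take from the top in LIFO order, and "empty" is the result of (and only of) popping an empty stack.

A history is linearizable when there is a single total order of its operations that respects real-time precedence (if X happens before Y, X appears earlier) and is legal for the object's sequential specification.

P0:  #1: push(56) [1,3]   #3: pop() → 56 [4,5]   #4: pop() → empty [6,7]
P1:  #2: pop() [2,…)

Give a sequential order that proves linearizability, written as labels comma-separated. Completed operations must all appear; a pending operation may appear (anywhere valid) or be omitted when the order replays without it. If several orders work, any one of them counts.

step 1: #1 push(56) — stack <56>
step 2: #3 pop() → 56 — stack <>
step 3: #2 pop() (pending, included) — stack <>
step 4: #4 pop() → empty — stack <>

#1, #3, #2, #4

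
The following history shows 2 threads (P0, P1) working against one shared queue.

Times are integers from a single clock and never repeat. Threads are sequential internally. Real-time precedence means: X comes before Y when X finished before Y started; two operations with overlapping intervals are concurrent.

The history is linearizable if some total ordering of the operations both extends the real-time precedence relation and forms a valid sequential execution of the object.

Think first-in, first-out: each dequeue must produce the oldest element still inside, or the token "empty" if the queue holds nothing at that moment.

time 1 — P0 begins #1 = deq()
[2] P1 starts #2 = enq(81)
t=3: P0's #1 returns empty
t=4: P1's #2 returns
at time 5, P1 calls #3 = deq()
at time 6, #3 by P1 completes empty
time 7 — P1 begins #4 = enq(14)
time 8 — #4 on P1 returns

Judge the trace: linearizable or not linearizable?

prefix check: 1..5 passes, 1..6 fails once #3's time-6 response joins
every one of the 2 real-time-consistent orders over 3 completed queue ops fails the sequential spec
one such order, #1, #2, #3, breaks at step 3 where #3 deq() → empty is illegal
one such order, #2, #1, #3, breaks at step 2 where #1 deq() → empty is illegal

not linearizable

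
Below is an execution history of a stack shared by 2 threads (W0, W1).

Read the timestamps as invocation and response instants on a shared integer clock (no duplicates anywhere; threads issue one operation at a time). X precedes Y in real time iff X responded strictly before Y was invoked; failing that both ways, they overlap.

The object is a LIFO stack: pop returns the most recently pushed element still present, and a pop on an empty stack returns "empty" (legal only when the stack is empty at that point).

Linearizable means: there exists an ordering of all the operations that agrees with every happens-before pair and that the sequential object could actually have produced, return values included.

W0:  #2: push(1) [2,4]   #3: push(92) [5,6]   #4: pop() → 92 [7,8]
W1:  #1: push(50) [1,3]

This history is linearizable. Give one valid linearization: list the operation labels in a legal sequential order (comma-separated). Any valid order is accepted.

#1, #2, #3, #4

after step 1 (#1 push(50)): stack <50>
after step 2 (#2 push(1)): stack <50,1>
after step 3 (#3 push(92)): stack <50,1,92>
after step 4 (#4 pop() → 92): stack <50,1>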